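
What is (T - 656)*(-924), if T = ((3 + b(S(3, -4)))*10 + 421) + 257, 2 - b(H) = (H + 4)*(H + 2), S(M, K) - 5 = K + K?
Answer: -75768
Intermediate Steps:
S(M, K) = 5 + 2*K (S(M, K) = 5 + (K + K) = 5 + 2*K)
b(H) = 2 - (2 + H)*(4 + H) (b(H) = 2 - (H + 4)*(H + 2) = 2 - (4 + H)*(2 + H) = 2 - (2 + H)*(4 + H))
T = 738 (T = ((3 + (-6 - (5 + 2*(-4))**2 - 6*(5 + 2*(-4))))*10 + 421) + 257 = ((3 + (-6 - (5 - 8)**2 - 6*(5 - 8)))*10 + 421) + 257 = ((3 + (-6 - 1*(-3)**2 - 6*(-3)))*10 + 421) + 257 = ((3 + (-6 - 1*9 + 18))*10 + 421) + 257 = ((3 + (-6 - 9 + 18))*10 + 421) + 257 = ((3 + 3)*10 + 421) + 257 = (6*10 + 421) + 257 = (60 + 421) + 257 = 481 + 257 = 738)
(T - 656)*(-924) = (738 - 656)*(-924) = 82*(-924) = -75768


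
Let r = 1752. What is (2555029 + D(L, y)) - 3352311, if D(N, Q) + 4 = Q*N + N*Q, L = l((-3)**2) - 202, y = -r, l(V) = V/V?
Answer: -92982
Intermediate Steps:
l(V) = 1
y = -1752 (y = -1*1752 = -1752)
L = -201 (L = 1 - 202 = -201)
D(N, Q) = -4 + 2*N*Q (D(N, Q) = -4 + (Q*N + N*Q) = -4 + (N*Q + N*Q) = -4 + 2*N*Q)
(2555029 + D(L, y)) - 3352311 = (2555029 + (-4 + 2*(-201)*(-1752))) - 3352311 = (2555029 + (-4 + 704304)) - 3352311 = (2555029 + 704300) - 3352311 = 3259329 - 3352311 = -92982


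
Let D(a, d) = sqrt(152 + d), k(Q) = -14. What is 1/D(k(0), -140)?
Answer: sqrt(3)/6 ≈ 0.28868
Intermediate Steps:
1/D(k(0), -140) = 1/(sqrt(152 - 140)) = 1/(sqrt(12)) = 1/(2*sqrt(3)) = sqrt(3)/6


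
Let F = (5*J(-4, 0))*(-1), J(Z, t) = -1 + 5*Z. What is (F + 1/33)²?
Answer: 12013156/1089 ≈ 11031.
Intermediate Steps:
F = 105 (F = (5*(-1 + 5*(-4)))*(-1) = (5*(-1 - 20))*(-1) = (5*(-21))*(-1) = -105*(-1) = 105)
(F + 1/33)² = (105 + 1/33)² = (3466/33)² = 12013156/1089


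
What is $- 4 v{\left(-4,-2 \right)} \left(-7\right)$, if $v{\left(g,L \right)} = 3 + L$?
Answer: $28$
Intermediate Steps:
$- 4 v{\left(-4,-2 \right)} \left(-7\right) = - 4 \left(3 - 2\right) \left(-7\right) = \left(-4\right) 1 \left(-7\right) = \left(-4\right) \left(-7\right) = 28$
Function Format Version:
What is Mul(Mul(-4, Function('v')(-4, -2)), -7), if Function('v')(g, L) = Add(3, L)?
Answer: 28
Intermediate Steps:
Mul(Mul(-4, Function('v')(-4, -2)), -7) = Mul(Mul(-4, Add(3, -2)), -7) = Mul(Mul(-4, 1), -7) = Mul(-4, -7) = 28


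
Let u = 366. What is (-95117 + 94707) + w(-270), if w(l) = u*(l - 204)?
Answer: -173894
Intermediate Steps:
w(l) = -74664 + 366*l (w(l) = 366*(l - 204) = 366*(-204 + l) = -74664 + 366*l)
(-95117 + 94707) + w(-270) = (-95117 + 94707) + (-74664 + 366*(-270)) = -410 + (-74664 - 98820) = -410 - 173484 = -173894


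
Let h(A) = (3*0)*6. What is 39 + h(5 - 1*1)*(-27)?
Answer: 39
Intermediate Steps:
h(A) = 0 (h(A) = 0*6 = 0)
39 + h(5 - 1*1)*(-27) = 39 + 0*(-27) = 39 + 0 = 39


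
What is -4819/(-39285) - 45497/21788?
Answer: -1682353273/855941580 ≈ -1.9655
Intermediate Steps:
-4819/(-39285) - 45497/21788 = -4819*(-1/39285) - 45497*1/21788 = 4819/39285 - 45497/21788 = -1682353273/855941580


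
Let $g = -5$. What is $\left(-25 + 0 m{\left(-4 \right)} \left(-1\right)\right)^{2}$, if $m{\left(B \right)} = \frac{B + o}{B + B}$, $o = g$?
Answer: $625$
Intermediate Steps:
$o = -5$
$m{\left(B \right)} = \frac{-5 + B}{2 B}$ ($m{\left(B \right)} = \frac{B - 5}{B + B} = \frac{-5 + B}{2 B}$)
$\left(-25 + 0 m{\left(-4 \right)} \left(-1\right)\right)^{2} = \left(-25 + 0 \frac{-5 - 4}{2 \left(-4\right)} \left(-1\right)\right)^{2} = \left(-25 + 0 \cdot \frac{1}{2} \left(- \frac{1}{4}\right) \left(-9\right) \left(-1\right)\right)^{2} = \left(-25 + 0 \cdot \frac{9}{8} \left(-1\right)\right)^{2} = \left(-25 + 0 \left(-1\right)\right)^{2} = \left(-25 + 0\right)^{2} = \left(-25\right)^{2} = 625$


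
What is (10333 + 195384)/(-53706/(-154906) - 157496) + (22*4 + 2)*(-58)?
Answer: -63692159957501/12198510835 ≈ -5221.3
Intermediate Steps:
(10333 + 195384)/(-53706/(-154906) - 157496) + (22*4 + 2)*(-58) = 205717/(-53706*(-1/154906) - 157496) + (88 + 2)*(-58) = 205717/(26853/77453 - 157496) + 90*(-58) = 205717/(-12198510835/77453) - 5220 = 205717*(-77453/12198510835) - 5220 = -15933398801/12198510835 - 5220 = -63692159957501/12198510835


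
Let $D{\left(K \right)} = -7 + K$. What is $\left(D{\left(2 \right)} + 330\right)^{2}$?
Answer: $105625$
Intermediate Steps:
$\left(D{\left(2 \right)} + 330\right)^{2} = \left(\left(-7 + 2\right) + 330\right)^{2} = \left(-5 + 330\right)^{2} = 325^{2} = 105625$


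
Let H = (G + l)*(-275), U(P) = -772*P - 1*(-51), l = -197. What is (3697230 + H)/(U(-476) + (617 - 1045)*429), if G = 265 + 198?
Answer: 3624080/183911 ≈ 19.706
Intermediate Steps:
G = 463
U(P) = 51 - 772*P (U(P) = -772*P + 51 = 51 - 772*P)
H = -73150 (H = (463 - 197)*(-275) = 266*(-275) = -73150)
(3697230 + H)/(U(-476) + (617 - 1045)*429) = (3697230 - 73150)/((51 - 772*(-476)) + (617 - 1045)*429) = 3624080/((51 + 367472) - 428*429) = 3624080/(367523 - 183612) = 3624080/183911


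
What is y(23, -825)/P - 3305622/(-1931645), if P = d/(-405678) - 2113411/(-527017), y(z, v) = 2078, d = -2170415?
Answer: 66522794560538529042/297355937947182145 ≈ 223.71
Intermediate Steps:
P = 153939226901/16446092502 (P = -2170415/(-405678) - 2113411/(-527017) = -2170415*(-1/405678) - 2113411*(-1/527017) = 166955/31206 + 2113411/527017 = 153939226901/16446092502 ≈ 9.3602)
y(23, -825)/P - 3305622/(-1931645) = 2078/(153939226901/16446092502) - 3305622/(-1931645) = 2078*(16446092502/153939226901) - 3305622*(-1/1931645) = 34174980219156/153939226901 + 3305622/1931645 = 66522794560538529042/297355937947182145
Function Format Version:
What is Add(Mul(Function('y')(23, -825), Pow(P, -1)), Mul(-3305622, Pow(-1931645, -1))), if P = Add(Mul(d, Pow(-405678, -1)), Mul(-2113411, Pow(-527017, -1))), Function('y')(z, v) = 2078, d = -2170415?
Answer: Rational(66522794560538529042, 297355937947182145) ≈ 223.71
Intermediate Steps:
P = Rational(153939226901, 16446092502) (P = Add(Mul(-2170415, Pow(-405678, -1)), Mul(-2113411, Pow(-527017, -1))) = Add(Mul(-2170415, Rational(-1, 405678)), Mul(-2113411, Rational(-1, 527017))) = Add(Rational(166955, 31206), Rational(2113411, 527017)) = Rational(153939226901, 16446092502) ≈ 9.3602)
Add(Mul(Function('y')(23, -825), Pow(P, -1)), Mul(-3305622, Pow(-1931645, -1))) = Add(Mul(2078, Pow(Rational(153939226901, 16446092502), -1)), Mul(-3305622, Pow(-1931645, -1))) = Add(Mul(2078, Rational(16446092502, 153939226901)), Mul(-3305622, Rational(-1, 1931645))) = Add(Rational(34174980219156, 153939226901), Rational(3305622, 1931645)) = Rational(66522794560538529042, 297355937947182145)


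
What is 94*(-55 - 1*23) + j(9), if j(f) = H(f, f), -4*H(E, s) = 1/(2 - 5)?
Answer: -87983/12 ≈ -7331.9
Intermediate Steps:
H(E, s) = 1/12 (H(E, s) = -1/(4*(2 - 5)) = -¼/(-3) = -¼*(-⅓) = 1/12)
j(f) = 1/12
94*(-55 - 1*23) + j(9) = 94*(-55 - 1*23) + 1/12 = 94*(-55 - 23) + 1/12 = 94*(-78) + 1/12 = -7332 + 1/12 = -87983/12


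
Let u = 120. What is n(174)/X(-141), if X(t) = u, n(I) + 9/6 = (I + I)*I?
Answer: 40367/80 ≈ 504.59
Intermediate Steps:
n(I) = -3/2 + 2*I**2 (n(I) = -3/2 + (I + I)*I = -3/2 + (2*I)*I = -3/2 + 2*I**2)
X(t) = 120
n(174)/X(-141) = (-3/2 + 2*174**2)/120 = (-3/2 + 2*30276)*(1/120) = (-3/2 + 60552)*(1/120) = (121101/2)*(1/120) = 40367/80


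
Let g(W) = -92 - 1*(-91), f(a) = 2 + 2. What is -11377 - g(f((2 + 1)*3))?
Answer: -11376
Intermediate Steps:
f(a) = 4
g(W) = -1 (g(W) = -92 + 91 = -1)
-11377 - g(f((2 + 1)*3)) = -11377 - 1*(-1) = -11377 + 1 = -11376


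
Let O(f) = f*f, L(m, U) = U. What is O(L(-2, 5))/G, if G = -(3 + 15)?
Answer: -25/18 ≈ -1.3889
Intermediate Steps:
O(f) = f²
G = -18 (G = -1*18 = -18)
O(L(-2, 5))/G = 5²/(-18) = 25*(-1/18) = -25/18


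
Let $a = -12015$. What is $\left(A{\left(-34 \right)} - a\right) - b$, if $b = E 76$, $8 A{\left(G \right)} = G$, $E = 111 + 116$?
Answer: $- \frac{20965}{4} \approx -5241.3$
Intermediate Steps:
$E = 227$
$A{\left(G \right)} = \frac{G}{8}$
$b = 17252$ ($b = 227 \cdot 76 = 17252$)
$\left(A{\left(-34 \right)} - a\right) - b = \left(\frac{1}{8} \left(-34\right) - -12015\right) - 17252 = \left(- \frac{17}{4} + 12015\right) - 17252 = \frac{48043}{4} - 17252 = - \frac{20965}{4}$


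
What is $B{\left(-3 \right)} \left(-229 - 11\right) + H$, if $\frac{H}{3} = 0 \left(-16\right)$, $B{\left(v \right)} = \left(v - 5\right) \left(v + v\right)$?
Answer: $-11520$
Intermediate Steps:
$B{\left(v \right)} = 2 v \left(-5 + v\right)$ ($B{\left(v \right)} = \left(-5 + v\right) 2 v = 2 v \left(-5 + v\right)$)
$H = 0$ ($H = 3 \cdot 0 \left(-16\right) = 3 \cdot 0 = 0$)
$B{\left(-3 \right)} \left(-229 - 11\right) + H = 2 \left(-3\right) \left(-5 - 3\right) \left(-229 - 11\right) + 0 = 2 \left(-3\right) \left(-8\right) \left(-229 - 11\right) + 0 = 48 \left(-240\right) + 0 = -11520 + 0 = -11520$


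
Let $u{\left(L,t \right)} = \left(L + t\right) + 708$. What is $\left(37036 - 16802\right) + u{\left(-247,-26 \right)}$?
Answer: $20669$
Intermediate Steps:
$u{\left(L,t \right)} = 708 + L + t$
$\left(37036 - 16802\right) + u{\left(-247,-26 \right)} = \left(37036 - 16802\right) - -435 = \left(37036 - 16802\right) + 435 = 20234 + 435 = 20669$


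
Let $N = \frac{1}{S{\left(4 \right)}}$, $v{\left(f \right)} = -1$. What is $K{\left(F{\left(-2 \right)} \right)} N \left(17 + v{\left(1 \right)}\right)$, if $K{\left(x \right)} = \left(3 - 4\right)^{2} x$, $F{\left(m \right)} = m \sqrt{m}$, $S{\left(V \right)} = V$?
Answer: $- 8 i \sqrt{2} \approx - 11.314 i$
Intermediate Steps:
$F{\left(m \right)} = m^{\frac{3}{2}}$
$K{\left(x \right)} = x$ ($K{\left(x \right)} = \left(-1\right)^{2} x = 1 x = x$)
$N = \frac{1}{4} \approx 0.25$
$K{\left(F{\left(-2 \right)} \right)} N \left(17 + v{\left(1 \right)}\right) = \left(-2\right)^{\frac{3}{2}} \cdot \frac{1}{4} \left(17 - 1\right) = - 2 i \sqrt{2} \cdot \frac{1}{4} \cdot 16 = - \frac{i \sqrt{2}}{2} \cdot 16 = - 8 i \sqrt{2}$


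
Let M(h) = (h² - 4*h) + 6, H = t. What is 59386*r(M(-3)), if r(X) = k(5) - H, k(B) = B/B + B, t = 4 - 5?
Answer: 415702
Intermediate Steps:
t = -1
H = -1
k(B) = 1 + B
M(h) = 6 + h² - 4*h
r(X) = 7 (r(X) = (1 + 5) - 1*(-1) = 6 + 1 = 7)
59386*r(M(-3)) = 59386*7 = 415702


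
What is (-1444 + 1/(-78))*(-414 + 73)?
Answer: 38407853/78 ≈ 4.9241e+5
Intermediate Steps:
(-1444 + 1/(-78))*(-414 + 73) = (-1444 - 1/78)*(-341) = -112633/78*(-341) = 38407853/78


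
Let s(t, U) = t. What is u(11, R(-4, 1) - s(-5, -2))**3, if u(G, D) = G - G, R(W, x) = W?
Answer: 0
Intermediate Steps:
u(G, D) = 0
u(11, R(-4, 1) - s(-5, -2))**3 = 0**3 = 0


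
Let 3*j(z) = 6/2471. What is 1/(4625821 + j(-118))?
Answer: 2471/11430403693 ≈ 2.1618e-7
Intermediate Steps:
j(z) = 2/2471 (j(z) = (6/2471)/3 = (6*(1/2471))/3 = (⅓)*(6/2471) = 2/2471)
1/(4625821 + j(-118)) = 1/(4625821 + 2/2471) = 1/(11430403693/2471) = 2471/11430403693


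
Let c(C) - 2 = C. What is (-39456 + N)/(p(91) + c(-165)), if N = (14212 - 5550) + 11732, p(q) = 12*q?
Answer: -19062/929 ≈ -20.519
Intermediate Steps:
c(C) = 2 + C
N = 20394 (N = 8662 + 11732 = 20394)
(-39456 + N)/(p(91) + c(-165)) = (-39456 + 20394)/(12*91 + (2 - 165)) = -19062/(1092 - 163) = -19062/929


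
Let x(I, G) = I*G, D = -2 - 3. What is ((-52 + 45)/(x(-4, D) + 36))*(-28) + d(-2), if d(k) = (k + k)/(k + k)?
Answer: 9/2 ≈ 4.5000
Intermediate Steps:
D = -5
x(I, G) = G*I
d(k) = 1 (d(k) = (2*k)/((2*k)) = (2*k)*(1/(2*k)) = 1)
((-52 + 45)/(x(-4, D) + 36))*(-28) + d(-2) = ((-52 + 45)/(-5*(-4) + 36))*(-28) + 1 = -7/(20 + 36)*(-28) + 1 = -7/56*(-28) + 1 = -7*1/56*(-28) + 1 = -⅛*(-28) + 1 = 7/2 + 1 = 9/2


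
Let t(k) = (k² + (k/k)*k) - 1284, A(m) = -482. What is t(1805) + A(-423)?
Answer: 3258064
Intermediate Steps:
t(k) = -1284 + k + k² (t(k) = (k² + 1*k) - 1284 = (k² + k) - 1284 = (k + k²) - 1284 = -1284 + k + k²)
t(1805) + A(-423) = (-1284 + 1805 + 1805²) - 482 = (-1284 + 1805 + 3258025) - 482 = 3258546 - 482 = 3258064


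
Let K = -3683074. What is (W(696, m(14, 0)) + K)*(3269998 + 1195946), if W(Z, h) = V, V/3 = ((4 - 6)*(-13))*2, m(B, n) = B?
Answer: -16447705544592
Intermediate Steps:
V = 156 (V = 3*(((4 - 6)*(-13))*2) = 3*(-2*(-13)*2) = 3*(26*2) = 3*52 = 156)
W(Z, h) = 156
(W(696, m(14, 0)) + K)*(3269998 + 1195946) = (156 - 3683074)*(3269998 + 1195946) = -3682918*4465944 = -16447705544592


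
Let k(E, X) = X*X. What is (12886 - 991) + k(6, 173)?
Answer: 41824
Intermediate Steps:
k(E, X) = X²
(12886 - 991) + k(6, 173) = (12886 - 991) + 173² = 11895 + 29929 = 41824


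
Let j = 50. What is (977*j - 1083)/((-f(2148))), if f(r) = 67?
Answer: -47767/67 ≈ -712.94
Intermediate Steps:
(977*j - 1083)/((-f(2148))) = (977*50 - 1083)/((-1*67)) = (48850 - 1083)/(-67) = 47767*(-1/67) = -47767/67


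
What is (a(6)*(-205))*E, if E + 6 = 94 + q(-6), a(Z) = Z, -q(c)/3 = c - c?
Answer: -108240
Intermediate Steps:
q(c) = 0 (q(c) = -3*(c - c) = -3*0 = 0)
E = 88 (E = -6 + (94 + 0) = -6 + 94 = 88)
(a(6)*(-205))*E = (6*(-205))*88 = -1230*88 = -108240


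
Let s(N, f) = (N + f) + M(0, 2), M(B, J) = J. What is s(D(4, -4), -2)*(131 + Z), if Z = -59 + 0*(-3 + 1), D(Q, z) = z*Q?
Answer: -1152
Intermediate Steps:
D(Q, z) = Q*z
Z = -59 (Z = -59 + 0*(-2) = -59 + 0 = -59)
s(N, f) = 2 + N + f (s(N, f) = (N + f) + 2 = 2 + N + f)
s(D(4, -4), -2)*(131 + Z) = (2 + 4*(-4) - 2)*(131 - 59) = (2 - 16 - 2)*72 = -16*72 = -1152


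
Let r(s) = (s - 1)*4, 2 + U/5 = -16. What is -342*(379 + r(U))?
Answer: -5130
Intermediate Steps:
U = -90 (U = -10 + 5*(-16) = -10 - 80 = -90)
r(s) = -4 + 4*s (r(s) = (-1 + s)*4 = -4 + 4*s)
-342*(379 + r(U)) = -342*(379 + (-4 + 4*(-90))) = -342*(379 + (-4 - 360)) = -342*(379 - 364) = -342*15 = -5130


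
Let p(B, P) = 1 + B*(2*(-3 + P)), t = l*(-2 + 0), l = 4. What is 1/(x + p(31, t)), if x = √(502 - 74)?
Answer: -681/463333 - 2*√107/463333 ≈ -0.0015144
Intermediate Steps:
x = 2*√107 (x = √428 = 2*√107 ≈ 20.688)
t = -8 (t = 4*(-2 + 0) = 4*(-2) = -8)
p(B, P) = 1 + B*(-6 + 2*P)
1/(x + p(31, t)) = 1/(2*√107 + (1 - 6*31 + 2*31*(-8))) = 1/(2*√107 + (1 - 186 - 496)) = 1/(2*√107 - 681) = 1/(-681 + 2*√107)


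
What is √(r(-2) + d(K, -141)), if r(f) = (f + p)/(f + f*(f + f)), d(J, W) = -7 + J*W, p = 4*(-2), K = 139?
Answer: I*√176469/3 ≈ 140.03*I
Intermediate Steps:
p = -8
r(f) = (-8 + f)/(f + 2*f²) (r(f) = (f - 8)/(f + f*(f + f)) = (-8 + f)/(f + f*(2*f)) = (-8 + f)/(f + 2*f²))
√(r(-2) + d(K, -141)) = √((-8 - 2)/((-2)*(1 + 2*(-2))) + (-7 + 139*(-141))) = √(-½*(-10)/(1 - 4) + (-7 - 19599)) = √(-½*(-10)/(-3) - 19606) = √(-½*(-⅓)*(-10) - 19606) = √(-5/3 - 19606) = √(-58823/3) = I*√176469/3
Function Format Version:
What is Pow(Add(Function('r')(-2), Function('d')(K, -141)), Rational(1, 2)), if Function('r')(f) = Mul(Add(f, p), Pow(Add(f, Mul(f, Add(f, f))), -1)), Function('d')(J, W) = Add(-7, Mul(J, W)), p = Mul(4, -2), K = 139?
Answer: Mul(Rational(1, 3), I, Pow(176469, Rational(1, 2))) ≈ Mul(140.03, I)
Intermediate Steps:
p = -8
Function('r')(f) = Mul(Pow(Add(f, Mul(2, Pow(f, 2))), -1), Add(-8, f)) (Function('r')(f) = Mul(Add(f, -8), Pow(Add(f, Mul(f, Add(f, f))), -1)) = Mul(Add(-8, f), Pow(Add(f, Mul(f, Mul(2, f))), -1)) = Mul(Add(-8, f), Pow(Add(f, Mul(2, Pow(f, 2))), -1)) = Mul(Pow(Add(f, Mul(2, Pow(f, 2))), -1), Add(-8, f)))
Pow(Add(Function('r')(-2), Function('d')(K, -141)), Rational(1, 2)) = Pow(Add(Mul(Pow(-2, -1), Pow(Add(1, Mul(2, -2)), -1), Add(-8, -2)), Add(-7, Mul(139, -141))), Rational(1, 2)) = Pow(Add(Mul(Rational(-1, 2), Pow(Add(1, -4), -1), -10), Add(-7, -19599)), Rational(1, 2)) = Pow(Add(Mul(Rational(-1, 2), Pow(-3, -1), -10), -19606), Rational(1, 2)) = Pow(Add(Mul(Rational(-1, 2), Rational(-1, 3), -10), -19606), Rational(1, 2)) = Pow(Add(Rational(-5, 3), -19606), Rational(1, 2)) = Pow(Rational(-58823, 3), Rational(1, 2)) = Mul(Rational(1, 3), I, Pow(176469, Rational(1, 2)))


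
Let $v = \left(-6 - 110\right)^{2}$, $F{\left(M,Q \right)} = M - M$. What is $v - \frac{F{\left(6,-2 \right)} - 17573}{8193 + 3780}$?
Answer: $\frac{161126261}{11973} \approx 13457.0$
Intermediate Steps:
$F{\left(M,Q \right)} = 0$
$v = 13456$ ($v = \left(-116\right)^{2} = 13456$)
$v - \frac{F{\left(6,-2 \right)} - 17573}{8193 + 3780} = 13456 - \frac{0 - 17573}{8193 + 3780} = 13456 - - \frac{17573}{11973} = 13456 + \frac{17573}{11973} = \frac{161126261}{11973}$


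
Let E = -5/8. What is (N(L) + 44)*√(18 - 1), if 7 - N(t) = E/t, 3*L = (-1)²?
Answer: 423*√17/8 ≈ 218.01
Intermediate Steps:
L = ⅓ (L = (⅓)*(-1)² = (⅓)*1 = ⅓ ≈ 0.33333)
E = -5/8 (E = -5*⅛ = -5/8 ≈ -0.62500)
N(t) = 7 + 5/(8*t) (N(t) = 7 - (-5)/(8*t) = 7 + 5/(8*t))
(N(L) + 44)*√(18 - 1) = ((7 + 5/(8*(⅓))) + 44)*√(18 - 1) = ((7 + (5/8)*3) + 44)*√17 = ((7 + 15/8) + 44)*√17 = (71/8 + 44)*√17 = 423*√17/8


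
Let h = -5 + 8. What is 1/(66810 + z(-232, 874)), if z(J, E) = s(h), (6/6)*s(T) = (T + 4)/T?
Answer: 3/200437 ≈ 1.4967e-5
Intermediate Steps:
h = 3
s(T) = (4 + T)/T (s(T) = (T + 4)/T = (4 + T)/T)
z(J, E) = 7/3 (z(J, E) = (4 + 3)/3 = (1/3)*7 = 7/3)
1/(66810 + z(-232, 874)) = 1/(66810 + 7/3) = 1/(200437/3) = 3/200437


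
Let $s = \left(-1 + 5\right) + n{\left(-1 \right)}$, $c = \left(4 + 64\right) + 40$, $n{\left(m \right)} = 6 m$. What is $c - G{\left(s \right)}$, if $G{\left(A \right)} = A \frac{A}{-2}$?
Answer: $110$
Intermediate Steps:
$c = 108$ ($c = 68 + 40 = 108$)
$s = -2$ ($s = \left(-1 + 5\right) + 6 \left(-1\right) = 4 - 6 = -2$)
$G{\left(A \right)} = - \frac{A^{2}}{2}$ ($G{\left(A \right)} = A A \left(- \frac{1}{2}\right) = A \left(- \frac{A}{2}\right) = - \frac{A^{2}}{2}$)
$c - G{\left(s \right)} = 108 - - \frac{\left(-2\right)^{2}}{2} = 108 - \left(- \frac{1}{2}\right) 4 = 108 - -2 = 108 + 2 = 110$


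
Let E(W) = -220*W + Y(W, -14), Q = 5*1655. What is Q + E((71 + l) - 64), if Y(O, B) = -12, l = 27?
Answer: 783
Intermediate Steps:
Q = 8275
E(W) = -12 - 220*W (E(W) = -220*W - 12 = -12 - 220*W)
Q + E((71 + l) - 64) = 8275 + (-12 - 220*((71 + 27) - 64)) = 8275 + (-12 - 220*(98 - 64)) = 8275 + (-12 - 220*34) = 8275 + (-12 - 7480) = 8275 - 7492 = 783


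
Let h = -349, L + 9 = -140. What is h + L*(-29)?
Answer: 3972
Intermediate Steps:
L = -149 (L = -9 - 140 = -149)
h + L*(-29) = -349 - 149*(-29) = -349 + 4321 = 3972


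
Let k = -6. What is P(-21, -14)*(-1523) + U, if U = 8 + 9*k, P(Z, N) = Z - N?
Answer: 10615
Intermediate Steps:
U = -46 (U = 8 + 9*(-6) = 8 - 54 = -46)
P(-21, -14)*(-1523) + U = (-21 - 1*(-14))*(-1523) - 46 = (-21 + 14)*(-1523) - 46 = -7*(-1523) - 46 = 10661 - 46 = 10615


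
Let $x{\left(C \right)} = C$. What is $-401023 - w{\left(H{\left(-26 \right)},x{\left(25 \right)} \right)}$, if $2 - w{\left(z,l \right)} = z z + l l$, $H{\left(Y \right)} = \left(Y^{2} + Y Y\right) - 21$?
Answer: $1371161$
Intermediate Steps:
$H{\left(Y \right)} = -21 + 2 Y^{2}$ ($H{\left(Y \right)} = \left(Y^{2} + Y^{2}\right) - 21 = 2 Y^{2} - 21 = -21 + 2 Y^{2}$)
$w{\left(z,l \right)} = 2 - l^{2} - z^{2}$ ($w{\left(z,l \right)} = 2 - \left(z z + l l\right) = 2 - \left(z^{2} + l^{2}\right) = 2 - \left(l^{2} + z^{2}\right) = 2 - l^{2} - z^{2}$)
$-401023 - w{\left(H{\left(-26 \right)},x{\left(25 \right)} \right)} = -401023 - \left(2 - 25^{2} - \left(-21 + 2 \left(-26\right)^{2}\right)^{2}\right) = -401023 - \left(2 - 625 - \left(-21 + 2 \cdot 676\right)^{2}\right) = -401023 - \left(2 - 625 - \left(-21 + 1352\right)^{2}\right) = -401023 - \left(2 - 625 - 1331^{2}\right) = -401023 - \left(2 - 625 - 1771561\right) = -401023 - -1772184 = -401023 + 1772184 = 1371161$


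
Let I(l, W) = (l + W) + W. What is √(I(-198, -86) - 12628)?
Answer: I*√12998 ≈ 114.01*I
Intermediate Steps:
I(l, W) = l + 2*W (I(l, W) = (W + l) + W = l + 2*W)
√(I(-198, -86) - 12628) = √((-198 + 2*(-86)) - 12628) = √((-198 - 172) - 12628) = √(-370 - 12628) = √(-12998) = I*√12998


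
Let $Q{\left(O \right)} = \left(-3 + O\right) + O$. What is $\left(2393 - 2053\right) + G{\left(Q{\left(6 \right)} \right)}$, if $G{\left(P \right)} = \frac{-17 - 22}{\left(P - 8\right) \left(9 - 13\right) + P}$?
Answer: $\frac{1661}{5} \approx 332.2$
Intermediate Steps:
$Q{\left(O \right)} = -3 + 2 O$
$G{\left(P \right)} = - \frac{39}{32 - 3 P}$ ($G{\left(P \right)} = - \frac{39}{\left(-8 + P\right) \left(-4\right) + P} = - \frac{39}{\left(32 - 4 P\right) + P} = - \frac{39}{32 - 3 P}$)
$\left(2393 - 2053\right) + G{\left(Q{\left(6 \right)} \right)} = \left(2393 - 2053\right) + \frac{39}{-32 + 3 \left(-3 + 2 \cdot 6\right)} = 340 + \frac{39}{-32 + 3 \left(-3 + 12\right)} = 340 + \frac{39}{-32 + 3 \cdot 9} = 340 + \frac{39}{-32 + 27} = 340 + \frac{39}{-5} = 340 + 39 \left(- \frac{1}{5}\right) = 340 - \frac{39}{5} = \frac{1661}{5}$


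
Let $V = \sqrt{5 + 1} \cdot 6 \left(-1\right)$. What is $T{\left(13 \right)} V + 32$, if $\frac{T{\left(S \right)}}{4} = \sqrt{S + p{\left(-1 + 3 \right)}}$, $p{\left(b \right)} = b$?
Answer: $32 - 72 \sqrt{10} \approx -195.68$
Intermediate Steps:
$T{\left(S \right)} = 4 \sqrt{2 + S}$ ($T{\left(S \right)} = 4 \sqrt{S + \left(-1 + 3\right)} = 4 \sqrt{S + 2} = 4 \sqrt{2 + S}$)
$V = - 6 \sqrt{6}$ ($V = \sqrt{6} \left(-6\right) = - 6 \sqrt{6} \approx -14.697$)
$T{\left(13 \right)} V + 32 = 4 \sqrt{2 + 13} \left(- 6 \sqrt{6}\right) + 32 = 4 \sqrt{15} \left(- 6 \sqrt{6}\right) + 32 = - 72 \sqrt{10} + 32 = 32 - 72 \sqrt{10}$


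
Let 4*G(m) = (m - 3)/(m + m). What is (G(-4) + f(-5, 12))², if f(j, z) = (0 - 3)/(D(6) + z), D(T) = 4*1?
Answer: 1/1024 ≈ 0.00097656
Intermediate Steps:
D(T) = 4
f(j, z) = -3/(4 + z) (f(j, z) = (0 - 3)/(4 + z) = -3/(4 + z))
G(m) = (-3 + m)/(8*m) (G(m) = ((m - 3)/(m + m))/4 = ((-3 + m)/((2*m)))/4 = ((-3 + m)*(1/(2*m)))/4 = ((-3 + m)/(2*m))/4 = (-3 + m)/(8*m))
(G(-4) + f(-5, 12))² = ((⅛)*(-3 - 4)/(-4) - 3/(4 + 12))² = ((⅛)*(-¼)*(-7) - 3/16)² = (7/32 - 3*1/16)² = (7/32 - 3/16)² = (1/32)² = 1/1024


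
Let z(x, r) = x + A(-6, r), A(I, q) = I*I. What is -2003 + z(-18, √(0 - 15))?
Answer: -1985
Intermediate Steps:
A(I, q) = I²
z(x, r) = 36 + x (z(x, r) = x + (-6)² = x + 36 = 36 + x)
-2003 + z(-18, √(0 - 15)) = -2003 + (36 - 18) = -2003 + 18 = -1985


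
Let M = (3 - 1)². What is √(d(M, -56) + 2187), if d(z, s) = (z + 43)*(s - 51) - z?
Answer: I*√2846 ≈ 53.348*I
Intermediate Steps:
M = 4 (M = 2² = 4)
d(z, s) = -z + (-51 + s)*(43 + z) (d(z, s) = (43 + z)*(-51 + s) - z = (-51 + s)*(43 + z) - z = -z + (-51 + s)*(43 + z))
√(d(M, -56) + 2187) = √((-2193 - 52*4 + 43*(-56) - 56*4) + 2187) = √((-2193 - 208 - 2408 - 224) + 2187) = √(-5033 + 2187) = √(-2846) = I*√2846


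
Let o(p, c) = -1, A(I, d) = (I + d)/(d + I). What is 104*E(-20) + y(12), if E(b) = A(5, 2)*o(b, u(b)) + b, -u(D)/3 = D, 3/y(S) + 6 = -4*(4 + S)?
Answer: -152883/70 ≈ -2184.0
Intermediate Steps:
y(S) = 3/(-22 - 4*S) (y(S) = 3/(-6 - 4*(4 + S)) = 3/(-6 + (-16 - 4*S)) = 3/(-22 - 4*S))
A(I, d) = 1 (A(I, d) = (I + d)/(I + d) = 1)
u(D) = -3*D
E(b) = -1 + b (E(b) = 1*(-1) + b = -1 + b)
104*E(-20) + y(12) = 104*(-1 - 20) - 3/(22 + 4*12) = 104*(-21) - 3/(22 + 48) = -2184 - 3/70 = -152883/70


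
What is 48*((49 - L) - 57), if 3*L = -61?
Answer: 592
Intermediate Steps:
L = -61/3 (L = (⅓)*(-61) = -61/3 ≈ -20.333)
48*((49 - L) - 57) = 48*((49 - 1*(-61/3)) - 57) = 48*((49 + 61/3) - 57) = 48*(208/3 - 57) = 48*(37/3) = 592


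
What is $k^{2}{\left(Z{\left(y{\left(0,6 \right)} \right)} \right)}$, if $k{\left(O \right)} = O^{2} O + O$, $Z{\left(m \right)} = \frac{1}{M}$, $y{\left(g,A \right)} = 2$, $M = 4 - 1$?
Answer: $\frac{100}{729} \approx 0.13717$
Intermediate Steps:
$M = 3$ ($M = 4 - 1 = 3$)
$Z{\left(m \right)} = \frac{1}{3}$
$k{\left(O \right)} = O + O^{3}$ ($k{\left(O \right)} = O^{3} + O = O + O^{3}$)
$k^{2}{\left(Z{\left(y{\left(0,6 \right)} \right)} \right)} = \left(\frac{1}{3} + \left(\frac{1}{3}\right)^{3}\right)^{2} = \left(\frac{1}{3} + \frac{1}{27}\right)^{2} = \left(\frac{10}{27}\right)^{2} = \frac{100}{729}$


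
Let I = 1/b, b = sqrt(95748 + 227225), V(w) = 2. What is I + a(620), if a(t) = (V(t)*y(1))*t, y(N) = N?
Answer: 1240 + sqrt(322973)/322973 ≈ 1240.0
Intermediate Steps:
b = sqrt(322973) ≈ 568.31
a(t) = 2*t (a(t) = (2*1)*t = 2*t)
I = sqrt(322973)/322973 (I = 1/(sqrt(322973)) = sqrt(322973)/322973 ≈ 0.0017596)
I + a(620) = sqrt(322973)/322973 + 2*620 = sqrt(322973)/322973 + 1240 = 1240 + sqrt(322973)/322973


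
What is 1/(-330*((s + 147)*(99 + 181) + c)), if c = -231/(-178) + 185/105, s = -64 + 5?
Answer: -623/5066366635 ≈ -1.2297e-7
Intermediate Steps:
s = -59
c = 11437/3738 (c = -231*(-1/178) + 185*(1/105) = 231/178 + 37/21 = 11437/3738 ≈ 3.0597)
1/(-330*((s + 147)*(99 + 181) + c)) = 1/(-330*((-59 + 147)*(99 + 181) + 11437/3738)) = 1/(-330*(88*280 + 11437/3738)) = 1/(-330*(24640 + 11437/3738)) = 1/(-330*92115757/3738) = 1/(-5066366635/623) = -623/5066366635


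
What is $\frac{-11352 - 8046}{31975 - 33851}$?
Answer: $\frac{9699}{938} \approx 10.34$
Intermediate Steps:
$\frac{-11352 - 8046}{31975 - 33851} = \frac{-11352 - 8046}{-1876} = \left(-19398\right) \left(- \frac{1}{1876}\right) = \frac{9699}{938}$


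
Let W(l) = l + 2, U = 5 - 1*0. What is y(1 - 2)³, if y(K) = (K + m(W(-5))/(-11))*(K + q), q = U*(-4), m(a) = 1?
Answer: 16003008/1331 ≈ 12023.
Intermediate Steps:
U = 5 (U = 5 + 0 = 5)
W(l) = 2 + l
q = -20 (q = 5*(-4) = -20)
y(K) = (-20 + K)*(-1/11 + K) (y(K) = (K + 1/(-11))*(K - 20) = (K + 1*(-1/11))*(-20 + K) = (K - 1/11)*(-20 + K) = (-1/11 + K)*(-20 + K) = (-20 + K)*(-1/11 + K))
y(1 - 2)³ = (20/11 + (1 - 2)² - 221*(1 - 2)/11)³ = (20/11 + (-1)² - 221/11*(-1))³ = (20/11 + 1 + 221/11)³ = (252/11)³ = 16003008/1331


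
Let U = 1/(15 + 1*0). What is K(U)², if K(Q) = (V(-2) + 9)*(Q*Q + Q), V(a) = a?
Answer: 12544/50625 ≈ 0.24778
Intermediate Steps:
U = 1/15 (U = 1/(15 + 0) = 1/15 ≈ 0.066667)
K(Q) = 7*Q + 7*Q² (K(Q) = (-2 + 9)*(Q*Q + Q) = 7*(Q² + Q) = 7*(Q + Q²) = 7*Q + 7*Q²)
K(U)² = (7*(1/15)*(1 + 1/15))² = (7*(1/15)*(16/15))² = (112/225)² = 12544/50625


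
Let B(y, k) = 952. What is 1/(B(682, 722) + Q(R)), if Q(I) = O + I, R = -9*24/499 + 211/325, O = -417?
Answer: 162175/86798714 ≈ 0.0018684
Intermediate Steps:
R = 35089/162175 (R = -216*1/499 + 211*(1/325) = -216/499 + 211/325 = 35089/162175 ≈ 0.21637)
Q(I) = -417 + I
1/(B(682, 722) + Q(R)) = 1/(952 + (-417 + 35089/162175)) = 1/(952 - 67591886/162175) = 1/(86798714/162175) = 162175/86798714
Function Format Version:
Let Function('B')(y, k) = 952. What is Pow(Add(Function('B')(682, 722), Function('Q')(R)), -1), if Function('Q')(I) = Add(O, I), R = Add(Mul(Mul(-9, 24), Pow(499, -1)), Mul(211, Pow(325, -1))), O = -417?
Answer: Rational(162175, 86798714) ≈ 0.0018684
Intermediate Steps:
R = Rational(35089, 162175) (R = Add(Mul(-216, Rational(1, 499)), Mul(211, Rational(1, 325))) = Add(Rational(-216, 499), Rational(211, 325)) = Rational(35089, 162175) ≈ 0.21637)
Function('Q')(I) = Add(-417, I)
Pow(Add(Function('B')(682, 722), Function('Q')(R)), -1) = Pow(Add(952, Add(-417, Rational(35089, 162175))), -1) = Pow(Add(952, Rational(-67591886, 162175)), -1) = Pow(Rational(86798714, 162175), -1) = Rational(162175, 86798714)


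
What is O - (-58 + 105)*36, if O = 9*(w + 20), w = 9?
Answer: -1431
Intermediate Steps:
O = 261 (O = 9*(9 + 20) = 9*29 = 261)
O - (-58 + 105)*36 = 261 - (-58 + 105)*36 = 261 - 47*36 = 261 - 1*1692 = 261 - 1692 = -1431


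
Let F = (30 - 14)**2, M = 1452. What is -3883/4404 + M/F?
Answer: 337535/70464 ≈ 4.7902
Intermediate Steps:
F = 256 (F = 16**2 = 256)
-3883/4404 + M/F = -3883/4404 + 1452/256 = -3883*1/4404 + 1452*(1/256) = -3883/4404 + 363/64 = 337535/70464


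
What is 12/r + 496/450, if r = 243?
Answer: 2332/2025 ≈ 1.1516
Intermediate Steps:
12/r + 496/450 = 12/243 + 496/450 = 12*(1/243) + 496*(1/450) = 4/81 + 248/225 = 2332/2025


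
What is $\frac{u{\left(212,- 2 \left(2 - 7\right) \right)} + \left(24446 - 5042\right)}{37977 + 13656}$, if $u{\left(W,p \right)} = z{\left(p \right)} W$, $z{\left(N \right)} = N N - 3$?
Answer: $\frac{39968}{51633} \approx 0.77408$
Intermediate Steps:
$z{\left(N \right)} = -3 + N^{2}$ ($z{\left(N \right)} = N^{2} - 3 = -3 + N^{2}$)
$u{\left(W,p \right)} = W \left(-3 + p^{2}\right)$ ($u{\left(W,p \right)} = \left(-3 + p^{2}\right) W = W \left(-3 + p^{2}\right)$)
$\frac{u{\left(212,- 2 \left(2 - 7\right) \right)} + \left(24446 - 5042\right)}{37977 + 13656} = \frac{212 \left(-3 + \left(- 2 \left(2 - 7\right)\right)^{2}\right) + \left(24446 - 5042\right)}{37977 + 13656} = \frac{212 \left(-3 + \left(\left(-2\right) \left(-5\right)\right)^{2}\right) + \left(24446 - 5042\right)}{51633} = \left(212 \left(-3 + 10^{2}\right) + 19404\right) \frac{1}{51633} = \left(212 \left(-3 + 100\right) + 19404\right) \frac{1}{51633} = \left(212 \cdot 97 + 19404\right) \frac{1}{51633} = \left(20564 + 19404\right) \frac{1}{51633} = 39968 \cdot \frac{1}{51633} = \frac{39968}{51633}$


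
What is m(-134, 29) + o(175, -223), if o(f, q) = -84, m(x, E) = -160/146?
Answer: -6212/73 ≈ -85.096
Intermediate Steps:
m(x, E) = -80/73 (m(x, E) = -160*1/146 = -80/73)
m(-134, 29) + o(175, -223) = -80/73 - 84 = -6212/73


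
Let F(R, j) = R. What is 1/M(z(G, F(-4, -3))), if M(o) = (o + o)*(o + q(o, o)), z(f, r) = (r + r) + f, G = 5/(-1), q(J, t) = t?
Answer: 1/676 ≈ 0.0014793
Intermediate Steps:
G = -5 (G = 5*(-1) = -5)
z(f, r) = f + 2*r (z(f, r) = 2*r + f = f + 2*r)
M(o) = 4*o² (M(o) = (o + o)*(o + o) = (2*o)*(2*o) = 4*o²)
1/M(z(G, F(-4, -3))) = 1/(4*(-5 + 2*(-4))²) = 1/(4*(-5 - 8)²) = 1/(4*(-13)²) = 1/(4*169) = 1/676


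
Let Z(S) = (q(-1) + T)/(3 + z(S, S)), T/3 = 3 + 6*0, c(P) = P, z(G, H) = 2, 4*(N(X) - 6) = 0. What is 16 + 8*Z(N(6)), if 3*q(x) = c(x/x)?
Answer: 464/15 ≈ 30.933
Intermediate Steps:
N(X) = 6 (N(X) = 6 + (1/4)*0 = 6 + 0 = 6)
T = 9 (T = 3*(3 + 6*0) = 3*(3 + 0) = 3*3 = 9)
q(x) = 1/3 (q(x) = (x/x)/3 = (1/3)*1 = 1/3)
Z(S) = 28/15 (Z(S) = (1/3 + 9)/(3 + 2) = (28/3)/5 = (28/3)*(1/5) = 28/15)
16 + 8*Z(N(6)) = 16 + 8*(28/15) = 16 + 224/15 = 464/15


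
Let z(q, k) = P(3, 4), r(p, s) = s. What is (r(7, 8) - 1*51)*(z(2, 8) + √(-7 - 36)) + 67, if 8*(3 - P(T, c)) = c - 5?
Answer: -539/8 - 43*I*√43 ≈ -67.375 - 281.97*I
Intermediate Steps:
P(T, c) = 29/8 - c/8 (P(T, c) = 3 - (c - 5)/8 = 3 - (-5 + c)/8 = 3 + (5/8 - c/8) = 29/8 - c/8)
z(q, k) = 25/8 (z(q, k) = 29/8 - ⅛*4 = 29/8 - ½ = 25/8)
(r(7, 8) - 1*51)*(z(2, 8) + √(-7 - 36)) + 67 = (8 - 1*51)*(25/8 + √(-7 - 36)) + 67 = (8 - 51)*(25/8 + √(-43)) + 67 = -43*(25/8 + I*√43) + 67 = (-1075/8 - 43*I*√43) + 67 = -539/8 - 43*I*√43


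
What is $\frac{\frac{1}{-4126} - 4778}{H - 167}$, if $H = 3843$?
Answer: $- \frac{19714029}{15167176} \approx -1.2998$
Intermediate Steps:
$\frac{\frac{1}{-4126} - 4778}{H - 167} = \frac{\frac{1}{-4126} - 4778}{3843 - 167} = \frac{- \frac{1}{4126} - 4778}{3676} = \left(- \frac{19714029}{4126}\right) \frac{1}{3676} = - \frac{19714029}{15167176}$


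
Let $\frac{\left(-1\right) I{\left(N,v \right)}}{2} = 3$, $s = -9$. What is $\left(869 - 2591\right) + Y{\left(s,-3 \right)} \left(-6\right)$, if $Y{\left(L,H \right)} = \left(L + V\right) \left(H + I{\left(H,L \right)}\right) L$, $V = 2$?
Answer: $1680$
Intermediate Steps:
$I{\left(N,v \right)} = -6$ ($I{\left(N,v \right)} = \left(-2\right) 3 = -6$)
$Y{\left(L,H \right)} = L \left(-6 + H\right) \left(2 + L\right)$ ($Y{\left(L,H \right)} = \left(L + 2\right) \left(H - 6\right) L = \left(2 + L\right) \left(-6 + H\right) L = \left(-6 + H\right) \left(2 + L\right) L = L \left(-6 + H\right) \left(2 + L\right)$)
$\left(869 - 2591\right) + Y{\left(s,-3 \right)} \left(-6\right) = \left(869 - 2591\right) + - 9 \left(-12 - -54 + 2 \left(-3\right) - -27\right) \left(-6\right) = -1722 + - 9 \left(-12 + 54 - 6 + 27\right) \left(-6\right) = -1722 + \left(-9\right) 63 \left(-6\right) = -1722 - -3402 = -1722 + 3402 = 1680$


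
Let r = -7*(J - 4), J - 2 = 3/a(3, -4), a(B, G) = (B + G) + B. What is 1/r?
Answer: 2/7 ≈ 0.28571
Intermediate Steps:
a(B, G) = G + 2*B
J = 7/2 (J = 2 + 3/(-4 + 2*3) = 2 + 3/(-4 + 6) = 2 + 3/2 = 7/2 ≈ 3.5000)
r = 7/2 (r = -7*(7/2 - 4) = -7*(-½) = 7/2 ≈ 3.5000)
1/r = 1/(7/2) = 2/7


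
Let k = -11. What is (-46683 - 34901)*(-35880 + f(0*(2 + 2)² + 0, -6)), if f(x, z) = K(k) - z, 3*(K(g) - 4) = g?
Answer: 8780151664/3 ≈ 2.9267e+9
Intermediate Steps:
K(g) = 4 + g/3
f(x, z) = ⅓ - z (f(x, z) = (4 + (⅓)*(-11)) - z = (4 - 11/3) - z = ⅓ - z)
(-46683 - 34901)*(-35880 + f(0*(2 + 2)² + 0, -6)) = (-46683 - 34901)*(-35880 + (⅓ - 1*(-6))) = -81584*(-35880 + (⅓ + 6)) = -81584*(-35880 + 19/3) = -81584*(-107621/3) = 8780151664/3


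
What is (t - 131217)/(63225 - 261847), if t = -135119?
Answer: 133168/99311 ≈ 1.3409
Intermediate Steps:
(t - 131217)/(63225 - 261847) = (-135119 - 131217)/(63225 - 261847) = -266336/(-198622) = -266336*(-1/198622) = 133168/99311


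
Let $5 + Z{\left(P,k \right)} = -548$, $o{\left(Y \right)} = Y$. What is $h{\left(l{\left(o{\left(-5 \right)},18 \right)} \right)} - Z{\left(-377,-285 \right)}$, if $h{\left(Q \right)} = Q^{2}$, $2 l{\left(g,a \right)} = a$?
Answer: $634$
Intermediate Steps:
$l{\left(g,a \right)} = \frac{a}{2}$
$Z{\left(P,k \right)} = -553$ ($Z{\left(P,k \right)} = -5 - 548 = -553$)
$h{\left(l{\left(o{\left(-5 \right)},18 \right)} \right)} - Z{\left(-377,-285 \right)} = \left(\frac{1}{2} \cdot 18\right)^{2} - -553 = 9^{2} + 553 = 81 + 553 = 634$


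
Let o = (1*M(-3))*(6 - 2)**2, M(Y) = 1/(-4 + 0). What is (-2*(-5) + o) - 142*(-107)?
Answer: 15200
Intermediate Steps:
M(Y) = -1/4 (M(Y) = 1/(-4) = -1/4)
o = -4 (o = (1*(-1/4))*(6 - 2)**2 = -1/4*4**2 = -1/4*16 = -4)
(-2*(-5) + o) - 142*(-107) = (-2*(-5) - 4) - 142*(-107) = (10 - 4) + 15194 = 6 + 15194 = 15200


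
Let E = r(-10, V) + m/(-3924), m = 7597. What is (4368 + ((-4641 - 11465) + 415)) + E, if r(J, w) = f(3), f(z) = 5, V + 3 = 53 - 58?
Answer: -44419429/3924 ≈ -11320.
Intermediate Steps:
V = -8 (V = -3 + (53 - 58) = -3 - 5 = -8)
r(J, w) = 5
E = 12023/3924 (E = 5 + 7597/(-3924) = 5 + 7597*(-1/3924) = 5 - 7597/3924 = 12023/3924 ≈ 3.0640)
(4368 + ((-4641 - 11465) + 415)) + E = (4368 + ((-4641 - 11465) + 415)) + 12023/3924 = (4368 + (-16106 + 415)) + 12023/3924 = (4368 - 15691) + 12023/3924 = -11323 + 12023/3924 = -44419429/3924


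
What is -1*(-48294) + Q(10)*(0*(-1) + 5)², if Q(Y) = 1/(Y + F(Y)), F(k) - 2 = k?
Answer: 1062493/22 ≈ 48295.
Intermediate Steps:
F(k) = 2 + k
Q(Y) = 1/(2 + 2*Y) (Q(Y) = 1/(Y + (2 + Y)) = 1/(2 + 2*Y))
-1*(-48294) + Q(10)*(0*(-1) + 5)² = -1*(-48294) + (1/(2*(1 + 10)))*(0*(-1) + 5)² = 48294 + ((½)/11)*(0 + 5)² = 48294 + ((½)*(1/11))*5² = 48294 + (1/22)*25 = 48294 + 25/22 = 1062493/22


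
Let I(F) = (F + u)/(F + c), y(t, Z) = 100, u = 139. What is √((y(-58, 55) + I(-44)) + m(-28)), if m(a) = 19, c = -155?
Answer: √4693614/199 ≈ 10.887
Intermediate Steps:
I(F) = (139 + F)/(-155 + F) (I(F) = (F + 139)/(F - 155) = (139 + F)/(-155 + F))
√((y(-58, 55) + I(-44)) + m(-28)) = √((100 + (139 - 44)/(-155 - 44)) + 19) = √((100 + 95/(-199)) + 19) = √((100 - 1/199*95) + 19) = √((100 - 95/199) + 19) = √(19805/199 + 19) = √(23586/199) = √4693614/199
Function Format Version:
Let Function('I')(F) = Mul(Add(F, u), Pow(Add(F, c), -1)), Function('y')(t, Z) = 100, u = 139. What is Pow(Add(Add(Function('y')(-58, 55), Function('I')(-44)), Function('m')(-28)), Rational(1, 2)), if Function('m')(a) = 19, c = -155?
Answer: Mul(Rational(1, 199), Pow(4693614, Rational(1, 2))) ≈ 10.887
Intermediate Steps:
Function('I')(F) = Mul(Pow(Add(-155, F), -1), Add(139, F)) (Function('I')(F) = Mul(Add(F, 139), Pow(Add(F, -155), -1)) = Mul(Add(139, F), Pow(Add(-155, F), -1)) = Mul(Pow(Add(-155, F), -1), Add(139, F)))
Pow(Add(Add(Function('y')(-58, 55), Function('I')(-44)), Function('m')(-28)), Rational(1, 2)) = Pow(Add(Add(100, Mul(Pow(Add(-155, -44), -1), Add(139, -44))), 19), Rational(1, 2)) = Pow(Add(Add(100, Mul(Pow(-199, -1), 95)), 19), Rational(1, 2)) = Pow(Add(Add(100, Mul(Rational(-1, 199), 95)), 19), Rational(1, 2)) = Pow(Add(Add(100, Rational(-95, 199)), 19), Rational(1, 2)) = Pow(Add(Rational(19805, 199), 19), Rational(1, 2)) = Pow(Rational(23586, 199), Rational(1, 2)) = Mul(Rational(1, 199), Pow(4693614, Rational(1, 2)))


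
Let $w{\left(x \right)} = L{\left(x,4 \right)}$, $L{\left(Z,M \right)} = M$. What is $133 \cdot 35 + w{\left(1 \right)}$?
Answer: $4659$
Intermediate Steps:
$w{\left(x \right)} = 4$
$133 \cdot 35 + w{\left(1 \right)} = 133 \cdot 35 + 4 = 4655 + 4 = 4659$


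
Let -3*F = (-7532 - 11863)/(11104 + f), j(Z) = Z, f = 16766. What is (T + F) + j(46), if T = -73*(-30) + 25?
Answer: 4201369/1858 ≈ 2261.2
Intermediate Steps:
T = 2215 (T = 2190 + 25 = 2215)
F = 431/1858 (F = -(-7532 - 11863)/(3*(11104 + 16766)) = -(-6465)/27870 = -⅓*(-1293/1858) = 431/1858 ≈ 0.23197)
(T + F) + j(46) = (2215 + 431/1858) + 46 = 4115901/1858 + 46 = 4201369/1858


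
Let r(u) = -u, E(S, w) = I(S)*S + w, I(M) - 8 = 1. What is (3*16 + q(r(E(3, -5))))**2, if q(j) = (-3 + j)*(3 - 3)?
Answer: 2304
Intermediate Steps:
I(M) = 9 (I(M) = 8 + 1 = 9)
E(S, w) = w + 9*S (E(S, w) = 9*S + w = w + 9*S)
q(j) = 0 (q(j) = (-3 + j)*0 = 0)
(3*16 + q(r(E(3, -5))))**2 = (3*16 + 0)**2 = (48 + 0)**2 = 48**2 = 2304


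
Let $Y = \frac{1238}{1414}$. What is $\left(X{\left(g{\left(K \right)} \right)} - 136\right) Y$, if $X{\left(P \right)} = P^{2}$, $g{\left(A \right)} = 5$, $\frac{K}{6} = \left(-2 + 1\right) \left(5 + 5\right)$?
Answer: $- \frac{68709}{707} \approx -97.184$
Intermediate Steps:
$Y = \frac{619}{707}$ ($Y = 1238 \cdot \frac{1}{1414} = \frac{619}{707} \approx 0.87553$)
$K = -60$ ($K = 6 \left(-2 + 1\right) \left(5 + 5\right) = 6 \left(\left(-1\right) 10\right) = 6 \left(-10\right) = -60$)
$\left(X{\left(g{\left(K \right)} \right)} - 136\right) Y = \left(5^{2} - 136\right) \frac{619}{707} = \left(25 - 136\right) \frac{619}{707} = \left(-111\right) \frac{619}{707} = - \frac{68709}{707}$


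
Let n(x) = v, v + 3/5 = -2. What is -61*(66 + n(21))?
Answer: -19337/5 ≈ -3867.4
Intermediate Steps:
v = -13/5 (v = -⅗ - 2 = -13/5 ≈ -2.6000)
n(x) = -13/5
-61*(66 + n(21)) = -61*(66 - 13/5) = -61*317/5 = -19337/5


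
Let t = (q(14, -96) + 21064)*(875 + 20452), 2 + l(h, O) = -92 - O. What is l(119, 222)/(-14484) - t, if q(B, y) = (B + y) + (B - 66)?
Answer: -1616320652231/3621 ≈ -4.4637e+8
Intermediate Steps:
l(h, O) = -94 - O (l(h, O) = -2 + (-92 - O) = -94 - O)
q(B, y) = -66 + y + 2*B (q(B, y) = (B + y) + (-66 + B) = -66 + y + 2*B)
t = 446374110 (t = ((-66 - 96 + 2*14) + 21064)*(875 + 20452) = ((-66 - 96 + 28) + 21064)*21327 = (-134 + 21064)*21327 = 20930*21327 = 446374110)
l(119, 222)/(-14484) - t = (-94 - 1*222)/(-14484) - 1*446374110 = (-94 - 222)*(-1/14484) - 446374110 = -316*(-1/14484) - 446374110 = 79/3621 - 446374110 = -1616320652231/3621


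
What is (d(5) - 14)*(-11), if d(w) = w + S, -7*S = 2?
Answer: 715/7 ≈ 102.14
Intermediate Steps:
S = -2/7 (S = -1/7*2 = -2/7 ≈ -0.28571)
d(w) = -2/7 + w (d(w) = w - 2/7 = -2/7 + w)
(d(5) - 14)*(-11) = ((-2/7 + 5) - 14)*(-11) = (33/7 - 14)*(-11) = -65/7*(-11) = 715/7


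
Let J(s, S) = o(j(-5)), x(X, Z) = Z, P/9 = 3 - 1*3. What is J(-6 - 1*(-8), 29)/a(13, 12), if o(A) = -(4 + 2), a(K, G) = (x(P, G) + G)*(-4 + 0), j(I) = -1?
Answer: 1/16 ≈ 0.062500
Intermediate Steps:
P = 0 (P = 9*(3 - 1*3) = 9*(3 - 3) = 9*0 = 0)
a(K, G) = -8*G (a(K, G) = (G + G)*(-4 + 0) = (2*G)*(-4) = -8*G)
o(A) = -6 (o(A) = -1*6 = -6)
J(s, S) = -6
J(-6 - 1*(-8), 29)/a(13, 12) = -6/((-8*12)) = -6/(-96) = -6*(-1/96) = 1/16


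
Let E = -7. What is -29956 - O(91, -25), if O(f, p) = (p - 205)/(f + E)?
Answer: -1258037/42 ≈ -29953.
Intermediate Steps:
O(f, p) = (-205 + p)/(-7 + f) (O(f, p) = (p - 205)/(f - 7) = (-205 + p)/(-7 + f))
-29956 - O(91, -25) = -29956 - (-205 - 25)/(-7 + 91) = -29956 - (-230)/84 = -29956 - 1*(-115/42) = -29956 + 115/42 = -1258037/42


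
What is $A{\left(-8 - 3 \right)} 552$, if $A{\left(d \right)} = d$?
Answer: $-6072$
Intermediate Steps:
$A{\left(-8 - 3 \right)} 552 = \left(-8 - 3\right) 552 = \left(-11\right) 552 = -6072$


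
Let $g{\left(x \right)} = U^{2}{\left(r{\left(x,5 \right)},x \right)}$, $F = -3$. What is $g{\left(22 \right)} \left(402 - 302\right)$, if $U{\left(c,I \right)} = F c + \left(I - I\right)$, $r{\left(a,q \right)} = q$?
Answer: $22500$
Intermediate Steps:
$U{\left(c,I \right)} = - 3 c$ ($U{\left(c,I \right)} = - 3 c + \left(I - I\right) = - 3 c + 0 = - 3 c$)
$g{\left(x \right)} = 225$ ($g{\left(x \right)} = \left(\left(-3\right) 5\right)^{2} = \left(-15\right)^{2} = 225$)
$g{\left(22 \right)} \left(402 - 302\right) = 225 \left(402 - 302\right) = 225 \cdot 100 = 22500$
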